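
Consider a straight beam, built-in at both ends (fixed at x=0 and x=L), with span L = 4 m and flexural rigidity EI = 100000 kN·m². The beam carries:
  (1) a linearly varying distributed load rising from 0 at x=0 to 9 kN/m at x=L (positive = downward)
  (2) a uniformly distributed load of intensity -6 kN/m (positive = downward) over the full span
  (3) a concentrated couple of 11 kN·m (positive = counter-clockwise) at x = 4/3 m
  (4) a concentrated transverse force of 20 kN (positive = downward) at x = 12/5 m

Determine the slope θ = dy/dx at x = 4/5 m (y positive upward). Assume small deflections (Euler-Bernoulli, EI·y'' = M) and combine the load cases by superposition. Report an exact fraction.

θ(4/5) = -421/23437500 rad

Load 1 — triangular load w₀=9 kN/m (0→w₀ over full span):
  θ_1 = -w₀(2x(L-x)(L-2x)(x+2L)+x²(L-x)²)/(120LEI) = -9·(2·(4/5)·(4-(4/5))·(4-2·(4/5))·((4/5)+2·4)+(4/5)²·(4-(4/5))²)/(120·4·100000) = -42/1953125 rad
Load 2 — uniform load w=-6 kN/m over full span:
  θ_2 = -wx(L-x)(L-2x)/(12EI) = -(-6)·(4/5)·(4-(4/5))·(4-2·(4/5))/(12·100000) = 12/390625 rad
Load 3 — applied couple M₀=11 kN·m at a=4/3 m (b=L-a=8/3):
  θ_3 = (R_Ax²/2 - M_Ax)/EI  [x≤a] with R_A=11/3, M_A=0 = ((11/3)·(4/5)²/2 - 0·(4/5))/100000 = 11/937500 rad
Load 4 — point force P=20 kN at a=12/5 m (b=L-a=8/5):
  θ_4 = -Pb²x(2aL-(3a+b)x)/(2L³EI)  [x≤a] = -20·(8/5)²·(4/5)·(2·(12/5)·4-(3·(12/5)+(8/5))·(4/5))/(2·4³·100000) = -76/1953125 rad
Superposition: θ = Σ θ_i = -421/23437500 rad ≈ -0.000018 rad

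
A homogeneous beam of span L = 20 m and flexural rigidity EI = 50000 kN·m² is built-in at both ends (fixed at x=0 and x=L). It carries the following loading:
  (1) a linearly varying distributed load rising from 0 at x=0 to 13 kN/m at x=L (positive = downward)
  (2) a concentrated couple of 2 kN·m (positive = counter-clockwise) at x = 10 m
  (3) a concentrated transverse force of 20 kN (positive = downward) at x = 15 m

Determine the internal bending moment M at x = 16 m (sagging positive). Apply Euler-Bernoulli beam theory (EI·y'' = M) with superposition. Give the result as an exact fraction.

Load 1 — triangular load w₀=13 kN/m (0→w₀ over full span):
  M_1 = 3w₀Lx/20 - w₀L²/30 - w₀x³/(6L) = 3·13·20·16/20 - 13·20²/30 - 13·16³/(6·20) = 104/15 kN·m
Load 2 — applied couple M₀=2 kN·m at a=10 m (b=L-a=10):
  M_2 = R_Ax - M_A - M₀  [x>a] with R_A=3/20, M_A=1/2 = (3/20)·16 - (1/2) - 2 = -1/10 kN·m
Load 3 — point force P=20 kN at a=15 m (b=L-a=5):
  M_3 = Pa²(a+3b)(L-x)/L³ - Pa²b/L²  [x>a] = 20·15²·(15+3·5)·(20-16)/20³ - 20·15²·5/20² = 45/4 kN·m
Superposition: M = Σ M_i = 217/12 kN·m ≈ 18.083333 kN·m

M(16) = 217/12 kN·m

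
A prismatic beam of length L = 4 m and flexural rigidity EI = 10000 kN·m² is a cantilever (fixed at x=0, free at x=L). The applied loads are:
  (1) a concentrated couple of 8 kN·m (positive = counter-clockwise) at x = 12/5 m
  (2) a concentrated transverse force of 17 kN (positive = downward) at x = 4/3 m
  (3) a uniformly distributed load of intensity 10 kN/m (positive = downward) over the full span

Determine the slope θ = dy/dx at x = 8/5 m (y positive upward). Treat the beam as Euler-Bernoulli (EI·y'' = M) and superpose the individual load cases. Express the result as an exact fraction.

Load 1 — applied couple M₀=8 kN·m at a=12/5 m (b=L-a=8/5):
  θ_1 = M₀x/EI  [x≤a] = 8·(8/5)/10000 = 4/3125 rad
Load 2 — point force P=17 kN at a=4/3 m (b=L-a=8/3):
  θ_2 = -Pa²/(2EI)  [x>a] = -17·(4/3)²/(2·10000) = -17/11250 rad
Load 3 — uniform load w=10 kN/m over full span:
  θ_3 = -wx(x²-3Lx+3L²)/(6EI) = -10·(8/5)·((8/5)²-3·4·(8/5)+3·4²)/(6·10000) = -392/46875 rad
Superposition: θ = Σ θ_i = -2417/281250 rad ≈ -0.008594 rad

θ(8/5) = -2417/281250 rad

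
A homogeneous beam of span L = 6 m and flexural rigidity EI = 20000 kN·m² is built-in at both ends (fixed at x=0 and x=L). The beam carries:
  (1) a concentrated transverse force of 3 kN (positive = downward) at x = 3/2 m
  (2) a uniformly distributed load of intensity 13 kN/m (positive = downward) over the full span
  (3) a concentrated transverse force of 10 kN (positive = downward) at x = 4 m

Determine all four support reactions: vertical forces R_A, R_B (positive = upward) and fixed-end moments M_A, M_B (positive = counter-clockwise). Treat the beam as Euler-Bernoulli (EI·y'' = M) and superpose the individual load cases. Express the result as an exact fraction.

Load 1 — point force P=3 kN at a=3/2 m (b=L-a=9/2):
  R_A = Pb²(3a+b)/L³ = 3·(9/2)²·(3·(3/2)+(9/2))/6³ = 81/32 kN
  M_A = Pab²/L² = 3·(3/2)·(9/2)²/6² = 81/32 kN·m
  R_B = Pa²(a+3b)/L³ = 3·(3/2)²·((3/2)+3·(9/2))/6³ = 15/32 kN
  M_B = -Pa²b/L² = -3·(3/2)²·(9/2)/6² = -27/32 kN·m
Load 2 — uniform load w=13 kN/m over full span:
  R_A = wL/2 = 13·6/2 = 39 kN
  M_A = wL²/12 = 13·6²/12 = 39 kN·m
  R_B = wL/2 = 13·6/2 = 39 kN
  M_B = -wL²/12 = -13·6²/12 = -39 kN·m
Load 3 — point force P=10 kN at a=4 m (b=L-a=2):
  R_A = Pb²(3a+b)/L³ = 10·2²·(3·4+2)/6³ = 70/27 kN
  M_A = Pab²/L² = 10·4·2²/6² = 40/9 kN·m
  R_B = Pa²(a+3b)/L³ = 10·4²·(4+3·2)/6³ = 200/27 kN
  M_B = -Pa²b/L² = -10·4²·2/6² = -80/9 kN·m
Superposition: R_A = 38123/864 kN, M_A = 13241/288 kN·m, R_B = 40501/864 kN, M_B = -14035/288 kN·m

R_A = 38123/864 kN, M_A = 13241/288 kN·m, R_B = 40501/864 kN, M_B = -14035/288 kN·m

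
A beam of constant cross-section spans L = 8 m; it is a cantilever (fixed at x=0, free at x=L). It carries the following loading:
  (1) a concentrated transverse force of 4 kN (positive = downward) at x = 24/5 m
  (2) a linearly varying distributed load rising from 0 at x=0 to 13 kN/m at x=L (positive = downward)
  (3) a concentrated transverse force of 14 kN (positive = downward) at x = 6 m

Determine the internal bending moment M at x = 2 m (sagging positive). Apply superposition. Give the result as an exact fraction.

M(2) = -2427/10 kN·m

Load 1 — point force P=4 kN at a=24/5 m (b=L-a=16/5):
  M_1 = -P(a-x)  [x≤a] = -4·((24/5)-2) = -56/5 kN·m
Load 2 — triangular load w₀=13 kN/m (0→w₀ over full span):
  M_2 = w₀Lx/2 - w₀L²/3 - w₀x³/(6L) = 13·8·2/2 - 13·8²/3 - 13·2³/(6·8) = -351/2 kN·m
Load 3 — point force P=14 kN at a=6 m (b=L-a=2):
  M_3 = -P(a-x)  [x≤a] = -14·(6-2) = -56 kN·m
Superposition: M = Σ M_i = -2427/10 kN·m ≈ -242.700000 kN·m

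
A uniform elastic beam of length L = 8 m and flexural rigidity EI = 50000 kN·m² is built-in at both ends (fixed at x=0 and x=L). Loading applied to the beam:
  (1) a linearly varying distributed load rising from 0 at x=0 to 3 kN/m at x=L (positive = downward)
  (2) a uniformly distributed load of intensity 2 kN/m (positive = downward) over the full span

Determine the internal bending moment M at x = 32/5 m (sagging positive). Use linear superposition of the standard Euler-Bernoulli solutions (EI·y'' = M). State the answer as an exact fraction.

M(32/5) = -64/375 kN·m

Load 1 — triangular load w₀=3 kN/m (0→w₀ over full span):
  M_1 = 3w₀Lx/20 - w₀L²/30 - w₀x³/(6L) = 3·3·8·(32/5)/20 - 3·8²/30 - 3·(32/5)³/(6·8) = 32/125 kN·m
Load 2 — uniform load w=2 kN/m over full span:
  M_2 = wLx/2 - wL²/12 - wx²/2 = 2·8·(32/5)/2 - 2·8²/12 - 2·(32/5)²/2 = -32/75 kN·m
Superposition: M = Σ M_i = -64/375 kN·m ≈ -0.170667 kN·m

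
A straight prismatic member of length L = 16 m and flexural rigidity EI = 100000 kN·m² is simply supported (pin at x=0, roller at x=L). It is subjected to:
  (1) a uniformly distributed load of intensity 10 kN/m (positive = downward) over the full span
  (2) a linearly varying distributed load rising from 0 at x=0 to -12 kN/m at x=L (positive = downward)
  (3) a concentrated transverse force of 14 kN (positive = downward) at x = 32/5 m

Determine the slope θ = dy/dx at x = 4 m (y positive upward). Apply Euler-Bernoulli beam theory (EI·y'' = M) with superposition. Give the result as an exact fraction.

θ(4) = -9809/1562500 rad

Load 1 — uniform load w=10 kN/m over full span:
  θ_1 = -w(L³-6Lx²+4x³)/(24EI) = -10·(16³-6·16·4²+4·4³)/(24·100000) = -22/1875 rad
Load 2 — triangular load w₀=-12 kN/m (0→w₀ over full span):
  θ_2 = -w₀(7L⁴-30L²x²+15x⁴)/(360LEI) = -(-12)·(7·16⁴-30·16²·4²+15·4⁴)/(360·16·100000) = 1327/187500 rad
Load 3 — point force P=14 kN at a=32/5 m (b=L-a=48/5):
  θ_3 = -Pb(L²-b²-3x²)/(6LEI)  [x≤a] = -14·(48/5)·(16²-(48/5)²-3·4²)/(6·16·100000) = -1267/781250 rad
Superposition: θ = Σ θ_i = -9809/1562500 rad ≈ -0.006278 rad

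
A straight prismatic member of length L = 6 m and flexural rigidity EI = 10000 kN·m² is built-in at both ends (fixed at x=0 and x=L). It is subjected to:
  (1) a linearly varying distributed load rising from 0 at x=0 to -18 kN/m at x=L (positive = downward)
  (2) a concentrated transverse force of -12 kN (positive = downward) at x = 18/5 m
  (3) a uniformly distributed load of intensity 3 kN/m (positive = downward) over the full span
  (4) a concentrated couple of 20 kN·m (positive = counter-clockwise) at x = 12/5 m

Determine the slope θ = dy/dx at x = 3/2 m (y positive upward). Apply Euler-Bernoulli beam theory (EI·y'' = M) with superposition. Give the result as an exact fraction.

θ(3/2) = 274581/160000000 rad

Load 1 — triangular load w₀=-18 kN/m (0→w₀ over full span):
  θ_1 = -w₀(2x(L-x)(L-2x)(x+2L)+x²(L-x)²)/(120LEI) = -(-18)·(2·(3/2)·(6-(3/2))·(6-2·(3/2))·((3/2)+2·6)+(3/2)²·(6-(3/2))²)/(120·6·10000) = 9477/6400000 rad
Load 2 — point force P=-12 kN at a=18/5 m (b=L-a=12/5):
  θ_2 = -Pb²x(2aL-(3a+b)x)/(2L³EI)  [x≤a] = -(-12)·(12/5)²·(3/2)·(2·(18/5)·6-(3·(18/5)+(12/5))·(3/2))/(2·6³·10000) = 351/625000 rad
Load 3 — uniform load w=3 kN/m over full span:
  θ_3 = -wx(L-x)(L-2x)/(12EI) = -3·(3/2)·(6-(3/2))·(6-2·(3/2))/(12·10000) = -81/160000 rad
Load 4 — applied couple M₀=20 kN·m at a=12/5 m (b=L-a=18/5):
  θ_4 = (R_Ax²/2 - M_Ax)/EI  [x≤a] with R_A=24/5, M_A=12/5 = ((24/5)·(3/2)²/2 - (12/5)·(3/2))/10000 = 9/50000 rad
Superposition: θ = Σ θ_i = 274581/160000000 rad ≈ 0.001716 rad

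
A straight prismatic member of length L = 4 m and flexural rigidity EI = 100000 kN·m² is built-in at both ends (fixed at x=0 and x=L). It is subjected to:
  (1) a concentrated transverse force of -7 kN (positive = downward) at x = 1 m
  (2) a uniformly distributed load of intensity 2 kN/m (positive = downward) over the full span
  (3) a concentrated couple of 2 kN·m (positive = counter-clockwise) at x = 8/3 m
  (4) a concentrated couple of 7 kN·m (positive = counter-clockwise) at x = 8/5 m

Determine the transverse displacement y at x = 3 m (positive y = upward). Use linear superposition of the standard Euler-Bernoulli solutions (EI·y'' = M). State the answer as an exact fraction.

y(3) = 901/288000000 m

Load 1 — point force P=-7 kN at a=1 m (b=L-a=3):
  y_1 = -Pa²(L-x)²(3bL-(3b+a)(L-x))/(6L³EI)  [x>a] = -(-7)·1²·(4-3)²·(3·3·4-(3·3+1)·(4-3))/(6·4³·100000) = 91/19200000 m
Load 2 — uniform load w=2 kN/m over full span:
  y_2 = -wx²(L-x)²/(24EI) = -2·3²·(4-3)²/(24·100000) = -3/400000 m
Load 3 — applied couple M₀=2 kN·m at a=8/3 m (b=L-a=4/3):
  y_3 = (R_Ax³/6 - M_Ax²/2 - M₀(x-a)²/2)/EI  [x>a] with R_A=2/3, M_A=2/3 = ((2/3)·3³/6 - (2/3)·3²/2 - 2·(3-(8/3))²/2)/100000 = -1/900000 m
Load 4 — applied couple M₀=7 kN·m at a=8/5 m (b=L-a=12/5):
  y_4 = (R_Ax³/6 - M_Ax²/2 - M₀(x-a)²/2)/EI  [x>a] with R_A=63/25, M_A=21/25 = ((63/25)·3³/6 - (21/25)·3²/2 - 7·(3-(8/5))²/2)/100000 = 7/1000000 m
Superposition: y = Σ y_i = 901/288000000 m ≈ 0.000003 m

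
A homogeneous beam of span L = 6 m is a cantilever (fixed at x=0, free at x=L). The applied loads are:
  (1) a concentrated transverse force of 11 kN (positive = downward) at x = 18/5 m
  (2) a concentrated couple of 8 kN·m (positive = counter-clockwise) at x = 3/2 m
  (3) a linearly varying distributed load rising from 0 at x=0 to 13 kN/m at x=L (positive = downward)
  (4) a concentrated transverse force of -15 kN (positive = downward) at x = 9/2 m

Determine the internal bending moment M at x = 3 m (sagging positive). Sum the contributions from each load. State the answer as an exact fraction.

M(3) = -657/20 kN·m

Load 1 — point force P=11 kN at a=18/5 m (b=L-a=12/5):
  M_1 = -P(a-x)  [x≤a] = -11·((18/5)-3) = -33/5 kN·m
Load 2 — applied couple M₀=8 kN·m at a=3/2 m (b=L-a=9/2):
  M_2 = 0  [x>a] = 0 kN·m
Load 3 — triangular load w₀=13 kN/m (0→w₀ over full span):
  M_3 = w₀Lx/2 - w₀L²/3 - w₀x³/(6L) = 13·6·3/2 - 13·6²/3 - 13·3³/(6·6) = -195/4 kN·m
Load 4 — point force P=-15 kN at a=9/2 m (b=L-a=3/2):
  M_4 = -P(a-x)  [x≤a] = -(-15)·((9/2)-3) = 45/2 kN·m
Superposition: M = Σ M_i = -657/20 kN·m ≈ -32.850000 kN·m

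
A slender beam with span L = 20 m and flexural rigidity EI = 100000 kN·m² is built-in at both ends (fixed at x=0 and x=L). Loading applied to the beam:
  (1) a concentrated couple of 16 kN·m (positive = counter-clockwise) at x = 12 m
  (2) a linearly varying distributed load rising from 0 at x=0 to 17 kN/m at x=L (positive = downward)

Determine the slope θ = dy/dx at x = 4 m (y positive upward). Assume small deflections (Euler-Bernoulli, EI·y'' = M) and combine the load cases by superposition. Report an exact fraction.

Load 1 — applied couple M₀=16 kN·m at a=12 m (b=L-a=8):
  θ_1 = (R_Ax²/2 - M_Ax)/EI  [x≤a] with R_A=144/125, M_A=128/25 = ((144/125)·4²/2 - (128/25)·4)/100000 = -44/390625 rad
Load 2 — triangular load w₀=17 kN/m (0→w₀ over full span):
  θ_2 = -w₀(2x(L-x)(L-2x)(x+2L)+x²(L-x)²)/(120LEI) = -17·(2·4·(20-4)·(20-2·4)·(4+2·20)+4²·(20-4)²)/(120·20·100000) = -238/46875 rad
Superposition: θ = Σ θ_i = -6082/1171875 rad ≈ -0.005190 rad

θ(4) = -6082/1171875 rad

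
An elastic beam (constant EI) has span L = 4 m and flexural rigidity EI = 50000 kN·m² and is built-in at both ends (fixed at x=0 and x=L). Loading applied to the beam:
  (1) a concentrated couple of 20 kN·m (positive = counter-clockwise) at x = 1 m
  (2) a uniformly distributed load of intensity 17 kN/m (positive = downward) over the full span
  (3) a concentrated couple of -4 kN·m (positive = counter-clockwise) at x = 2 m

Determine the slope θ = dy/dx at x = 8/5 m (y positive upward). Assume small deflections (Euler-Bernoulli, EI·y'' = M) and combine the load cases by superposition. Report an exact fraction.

θ(8/5) = -217/3125000 rad

Load 1 — applied couple M₀=20 kN·m at a=1 m (b=L-a=3):
  θ_1 = (R_Ax²/2 - M_Ax - M₀(x-a))/EI  [x>a] with R_A=45/8, M_A=-15/4 = ((45/8)·(8/5)²/2 - (-15/4)·(8/5) - 20·((8/5)-1))/50000 = 3/125000 rad
Load 2 — uniform load w=17 kN/m over full span:
  θ_2 = -wx(L-x)(L-2x)/(12EI) = -17·(8/5)·(4-(8/5))·(4-2·(8/5))/(12·50000) = -34/390625 rad
Load 3 — applied couple M₀=-4 kN·m at a=2 m (b=L-a=2):
  θ_3 = (R_Ax²/2 - M_Ax)/EI  [x≤a] with R_A=-3/2, M_A=-1 = ((-3/2)·(8/5)²/2 - (-1)·(8/5))/50000 = -1/156250 rad
Superposition: θ = Σ θ_i = -217/3125000 rad ≈ -0.000069 rad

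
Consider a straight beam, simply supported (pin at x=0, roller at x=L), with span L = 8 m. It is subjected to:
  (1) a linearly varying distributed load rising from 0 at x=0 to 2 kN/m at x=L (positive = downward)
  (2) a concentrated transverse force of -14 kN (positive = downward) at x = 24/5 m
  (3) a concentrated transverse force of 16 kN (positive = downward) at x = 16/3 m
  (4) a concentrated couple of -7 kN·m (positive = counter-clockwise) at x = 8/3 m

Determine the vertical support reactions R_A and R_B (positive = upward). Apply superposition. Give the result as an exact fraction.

R_A = 61/40 kN, R_B = 339/40 kN

Load 1 — triangular load w₀=2 kN/m (0→w₀ over full span):
  R_A = w₀L/6 = 2·8/6 = 8/3 kN
  R_B = w₀L/3 = 2·8/3 = 16/3 kN
Load 2 — point force P=-14 kN at a=24/5 m (b=L-a=16/5):
  R_A = Pb/L = (-14)·(16/5)/8 = -28/5 kN
  R_B = Pa/L = (-14)·(24/5)/8 = -42/5 kN
Load 3 — point force P=16 kN at a=16/3 m (b=L-a=8/3):
  R_A = Pb/L = 16·(8/3)/8 = 16/3 kN
  R_B = Pa/L = 16·(16/3)/8 = 32/3 kN
Load 4 — applied couple M₀=-7 kN·m at a=8/3 m (b=L-a=16/3):
  R_A = M₀/L = (-7)/8 = -7/8 kN
  R_B = -M₀/L = -(-7)/8 = 7/8 kN
Superposition: R_A = 61/40 kN, R_B = 339/40 kN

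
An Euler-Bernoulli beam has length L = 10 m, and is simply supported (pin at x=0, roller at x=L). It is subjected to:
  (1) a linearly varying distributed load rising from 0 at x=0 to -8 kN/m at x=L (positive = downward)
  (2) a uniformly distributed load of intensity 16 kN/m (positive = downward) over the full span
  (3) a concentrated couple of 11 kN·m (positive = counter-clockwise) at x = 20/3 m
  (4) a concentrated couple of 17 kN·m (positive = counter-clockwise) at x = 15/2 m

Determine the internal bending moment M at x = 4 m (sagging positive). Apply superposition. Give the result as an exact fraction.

M(4) = 792/5 kN·m

Load 1 — triangular load w₀=-8 kN/m (0→w₀ over full span):
  M_1 = w₀Lx/6 - w₀x³/(6L) = (-8)·10·4/6 - (-8)·4³/(6·10) = -224/5 kN·m
Load 2 — uniform load w=16 kN/m over full span:
  M_2 = wx(L-x)/2 = 16·4·(10-4)/2 = 192 kN·m
Load 3 — applied couple M₀=11 kN·m at a=20/3 m (b=L-a=10/3):
  M_3 = M₀x/L  [x≤a] = 11·4/10 = 22/5 kN·m
Load 4 — applied couple M₀=17 kN·m at a=15/2 m (b=L-a=5/2):
  M_4 = M₀x/L  [x≤a] = 17·4/10 = 34/5 kN·m
Superposition: M = Σ M_i = 792/5 kN·m ≈ 158.400000 kN·m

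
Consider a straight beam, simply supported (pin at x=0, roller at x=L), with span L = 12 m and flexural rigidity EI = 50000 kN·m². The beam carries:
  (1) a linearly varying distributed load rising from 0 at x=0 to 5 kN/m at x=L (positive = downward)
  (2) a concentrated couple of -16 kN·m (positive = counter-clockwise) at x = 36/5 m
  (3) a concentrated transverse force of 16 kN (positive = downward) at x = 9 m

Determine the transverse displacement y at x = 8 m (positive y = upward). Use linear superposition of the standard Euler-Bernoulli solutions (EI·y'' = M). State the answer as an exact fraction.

Load 1 — triangular load w₀=5 kN/m (0→w₀ over full span):
  y_1 = -w₀x(7L⁴-10L²x²+3x⁴)/(360LEI) = -5·8·(7·12⁴-10·12²·8²+3·8⁴)/(360·12·50000) = -68/5625 m
Load 2 — applied couple M₀=-16 kN·m at a=36/5 m (b=L-a=24/5):
  y_2 = (M₀x³/(6L)-M₀(x-a)²/2+C₁x)/EI  [x>a] with C₁=M₀(3b²-L²)/(6L)=416/25 = ((-16)·8³/(6·12)-(-16)·(8-(36/5))²/2+(416/25)·8)/50000 = 344/703125 m
Load 3 — point force P=16 kN at a=9 m (b=L-a=3):
  y_3 = -Pbx(L²-b²-x²)/(6LEI)  [x≤a] = -16·3·8·(12²-3²-8²)/(6·12·50000) = -71/9375 m
Superposition: y = Σ y_i = -13481/703125 m ≈ -0.019173 m

y(8) = -13481/703125 m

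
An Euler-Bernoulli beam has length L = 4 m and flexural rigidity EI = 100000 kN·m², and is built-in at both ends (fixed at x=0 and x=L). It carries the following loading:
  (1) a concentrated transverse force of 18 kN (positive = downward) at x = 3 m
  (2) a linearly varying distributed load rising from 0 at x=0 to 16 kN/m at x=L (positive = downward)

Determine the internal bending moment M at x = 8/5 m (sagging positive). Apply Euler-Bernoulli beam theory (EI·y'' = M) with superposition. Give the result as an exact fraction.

Load 1 — point force P=18 kN at a=3 m (b=L-a=1):
  M_1 = Pb²(3a+b)x/L³ - Pab²/L²  [x≤a] = 18·1²·(3·3+1)·(8/5)/4³ - 18·3·1²/4² = 9/8 kN·m
Load 2 — triangular load w₀=16 kN/m (0→w₀ over full span):
  M_2 = 3w₀Lx/20 - w₀L²/30 - w₀x³/(6L) = 3·16·4·(8/5)/20 - 16·4²/30 - 16·(8/5)³/(6·4) = 512/125 kN·m
Superposition: M = Σ M_i = 5221/1000 kN·m ≈ 5.221000 kN·m

M(8/5) = 5221/1000 kN·m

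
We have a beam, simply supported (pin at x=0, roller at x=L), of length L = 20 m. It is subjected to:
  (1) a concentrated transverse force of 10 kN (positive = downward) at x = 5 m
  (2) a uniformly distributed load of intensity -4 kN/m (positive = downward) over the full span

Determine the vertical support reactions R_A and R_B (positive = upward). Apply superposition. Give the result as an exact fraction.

R_A = -65/2 kN, R_B = -75/2 kN

Load 1 — point force P=10 kN at a=5 m (b=L-a=15):
  R_A = Pb/L = 10·15/20 = 15/2 kN
  R_B = Pa/L = 10·5/20 = 5/2 kN
Load 2 — uniform load w=-4 kN/m over full span:
  R_A = wL/2 = (-4)·20/2 = -40 kN
  R_B = wL/2 = (-4)·20/2 = -40 kN
Superposition: R_A = -65/2 kN, R_B = -75/2 kN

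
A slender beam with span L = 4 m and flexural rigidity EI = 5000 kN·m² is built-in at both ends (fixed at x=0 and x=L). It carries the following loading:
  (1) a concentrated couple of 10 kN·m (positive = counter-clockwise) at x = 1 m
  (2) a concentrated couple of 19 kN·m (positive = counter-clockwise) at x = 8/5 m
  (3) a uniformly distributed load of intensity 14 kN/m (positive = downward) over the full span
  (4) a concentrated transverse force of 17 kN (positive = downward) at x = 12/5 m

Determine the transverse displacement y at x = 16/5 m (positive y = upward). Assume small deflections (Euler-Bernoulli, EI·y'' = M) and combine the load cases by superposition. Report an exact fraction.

y(16/5) = -182551/234375000 m

Load 1 — applied couple M₀=10 kN·m at a=1 m (b=L-a=3):
  y_1 = (R_Ax³/6 - M_Ax²/2 - M₀(x-a)²/2)/EI  [x>a] with R_A=45/16, M_A=-15/8 = ((45/16)·(16/5)³/6 - (-15/8)·(16/5)²/2 - 10·((16/5)-1)²/2)/5000 = 19/125000 m
Load 2 — applied couple M₀=19 kN·m at a=8/5 m (b=L-a=12/5):
  y_2 = (R_Ax³/6 - M_Ax²/2 - M₀(x-a)²/2)/EI  [x>a] with R_A=171/25, M_A=57/25 = ((171/25)·(16/5)³/6 - (57/25)·(16/5)²/2 - 19·((16/5)-(8/5))²/2)/5000 = 532/1953125 m
Load 3 — uniform load w=14 kN/m over full span:
  y_3 = -wx²(L-x)²/(24EI) = -14·(16/5)²·(4-(16/5))²/(24·5000) = -896/1171875 m
Load 4 — point force P=17 kN at a=12/5 m (b=L-a=8/5):
  y_4 = -Pa²(L-x)²(3bL-(3b+a)(L-x))/(6L³EI)  [x>a] = -17·(12/5)²·(4-(16/5))²·(3·(8/5)·4-(3·(8/5)+(12/5))·(4-(16/5)))/(6·4³·5000) = -4284/9765625 m
Superposition: y = Σ y_i = -182551/234375000 m ≈ -0.000779 m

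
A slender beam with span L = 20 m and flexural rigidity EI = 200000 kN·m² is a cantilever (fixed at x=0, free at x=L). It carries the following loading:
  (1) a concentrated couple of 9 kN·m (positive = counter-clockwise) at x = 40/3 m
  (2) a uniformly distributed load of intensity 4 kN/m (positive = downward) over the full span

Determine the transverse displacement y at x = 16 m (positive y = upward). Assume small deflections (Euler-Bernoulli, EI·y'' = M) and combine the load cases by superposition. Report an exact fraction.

Load 1 — applied couple M₀=9 kN·m at a=40/3 m (b=L-a=20/3):
  y_1 = M₀a(2x-a)/(2EI)  [x>a] = 9·(40/3)·(2·16-(40/3))/(2·200000) = 7/1250 m
Load 2 — uniform load w=4 kN/m over full span:
  y_2 = -wx²(x²-4Lx+6L²)/(24EI) = -4·16²·(16²-4·20·16+6·20²)/(24·200000) = -2752/9375 m
Superposition: y = Σ y_i = -5399/18750 m ≈ -0.287947 m

y(16) = -5399/18750 m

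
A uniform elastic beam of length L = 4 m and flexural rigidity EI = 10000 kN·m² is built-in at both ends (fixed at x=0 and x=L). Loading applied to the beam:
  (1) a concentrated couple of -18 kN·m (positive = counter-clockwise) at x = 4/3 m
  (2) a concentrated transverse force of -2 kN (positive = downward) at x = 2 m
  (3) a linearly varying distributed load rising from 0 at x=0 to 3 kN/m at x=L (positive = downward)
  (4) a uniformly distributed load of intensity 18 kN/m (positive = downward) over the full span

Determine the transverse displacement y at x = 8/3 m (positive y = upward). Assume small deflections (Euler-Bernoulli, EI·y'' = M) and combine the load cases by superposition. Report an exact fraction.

Load 1 — applied couple M₀=-18 kN·m at a=4/3 m (b=L-a=8/3):
  y_1 = (R_Ax³/6 - M_Ax²/2 - M₀(x-a)²/2)/EI  [x>a] with R_A=-6, M_A=0 = ((-6)·(8/3)³/6 - 0·(8/3)²/2 - (-18)·((8/3)-(4/3))²/2)/10000 = -1/3375 m
Load 2 — point force P=-2 kN at a=2 m (b=L-a=2):
  y_2 = -Pa²(L-x)²(3bL-(3b+a)(L-x))/(6L³EI)  [x>a] = -(-2)·2²·(4-(8/3))²·(3·2·4-(3·2+2)·(4-(8/3)))/(6·4³·10000) = 1/20250 m
Load 3 — triangular load w₀=3 kN/m (0→w₀ over full span):
  y_3 = -w₀x²(L-x)²(x+2L)/(120LEI) = -3·(8/3)²·(4-(8/3))²·((8/3)+2·4)/(120·4·10000) = -64/759375 m
Load 4 — uniform load w=18 kN/m over full span:
  y_4 = -wx²(L-x)²/(24EI) = -18·(8/3)²·(4-(8/3))²/(24·10000) = -16/16875 m
Superposition: y = Σ y_i = -1943/1518750 m ≈ -0.001279 m

y(8/3) = -1943/1518750 m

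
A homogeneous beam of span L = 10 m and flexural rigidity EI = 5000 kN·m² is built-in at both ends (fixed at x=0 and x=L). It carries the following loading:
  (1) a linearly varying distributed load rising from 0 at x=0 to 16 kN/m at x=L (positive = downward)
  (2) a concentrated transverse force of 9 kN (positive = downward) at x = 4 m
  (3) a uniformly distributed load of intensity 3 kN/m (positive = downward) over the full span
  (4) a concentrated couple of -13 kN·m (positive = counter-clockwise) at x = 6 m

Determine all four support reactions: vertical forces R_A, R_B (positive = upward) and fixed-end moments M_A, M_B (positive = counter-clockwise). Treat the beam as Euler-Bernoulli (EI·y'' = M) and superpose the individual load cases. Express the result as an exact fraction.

R_A = 1074/25 kN, M_A = 1307/15 kN·m, R_B = 1901/25 kN, M_B = -576/5 kN·m

Load 1 — triangular load w₀=16 kN/m (0→w₀ over full span):
  R_A = 3w₀L/20 = 3·16·10/20 = 24 kN
  M_A = w₀L²/30 = 16·10²/30 = 160/3 kN·m
  R_B = 7w₀L/20 = 7·16·10/20 = 56 kN
  M_B = -w₀L²/20 = -16·10²/20 = -80 kN·m
Load 2 — point force P=9 kN at a=4 m (b=L-a=6):
  R_A = Pb²(3a+b)/L³ = 9·6²·(3·4+6)/10³ = 729/125 kN
  M_A = Pab²/L² = 9·4·6²/10² = 324/25 kN·m
  R_B = Pa²(a+3b)/L³ = 9·4²·(4+3·6)/10³ = 396/125 kN
  M_B = -Pa²b/L² = -9·4²·6/10² = -216/25 kN·m
Load 3 — uniform load w=3 kN/m over full span:
  R_A = wL/2 = 3·10/2 = 15 kN
  M_A = wL²/12 = 3·10²/12 = 25 kN·m
  R_B = wL/2 = 3·10/2 = 15 kN
  M_B = -wL²/12 = -3·10²/12 = -25 kN·m
Load 4 — applied couple M₀=-13 kN·m at a=6 m (b=L-a=4):
  R_A = 6M₀ab/L³ = 6·(-13)·6·4/10³ = -234/125 kN
  M_A = M₀b(2a-b)/L² = (-13)·4·(2·6-4)/10² = -104/25 kN·m
  R_B = -6M₀ab/L³ = -6·(-13)·6·4/10³ = 234/125 kN
  M_B = M₀a(2b-a)/L² = (-13)·6·(2·4-6)/10² = -39/25 kN·m
Superposition: R_A = 1074/25 kN, M_A = 1307/15 kN·m, R_B = 1901/25 kN, M_B = -576/5 kN·m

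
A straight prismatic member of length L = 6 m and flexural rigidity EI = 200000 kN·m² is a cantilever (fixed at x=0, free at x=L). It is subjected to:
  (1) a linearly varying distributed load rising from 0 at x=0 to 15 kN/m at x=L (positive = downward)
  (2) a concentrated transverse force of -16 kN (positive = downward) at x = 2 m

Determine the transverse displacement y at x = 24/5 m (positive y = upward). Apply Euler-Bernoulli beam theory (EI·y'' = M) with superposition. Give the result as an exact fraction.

y(24/5) = -170651/29296875 m

Load 1 — triangular load w₀=15 kN/m (0→w₀ over full span):
  y_1 = (w₀Lx³/12-w₀L²x²/6-w₀x⁵/(120L))/EI = (15·6·(24/5)³/12-15·6²·(24/5)²/6-15·(24/5)⁵/(120·6))/200000 = -63342/9765625 m
Load 2 — point force P=-16 kN at a=2 m (b=L-a=4):
  y_2 = -Pa²(3x-a)/(6EI)  [x>a] = -(-16)·2²·(3·(24/5)-2)/(6·200000) = 31/46875 m
Superposition: y = Σ y_i = -170651/29296875 m ≈ -0.005825 m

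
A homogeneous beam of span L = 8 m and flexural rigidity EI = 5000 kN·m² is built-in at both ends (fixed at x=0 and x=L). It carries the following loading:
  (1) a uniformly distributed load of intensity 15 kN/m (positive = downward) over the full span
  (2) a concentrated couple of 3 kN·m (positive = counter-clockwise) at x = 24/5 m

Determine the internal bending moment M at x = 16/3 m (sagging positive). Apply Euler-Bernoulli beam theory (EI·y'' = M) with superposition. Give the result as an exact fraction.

Load 1 — uniform load w=15 kN/m over full span:
  M_1 = wLx/2 - wL²/12 - wx²/2 = 15·8·(16/3)/2 - 15·8²/12 - 15·(16/3)²/2 = 80/3 kN·m
Load 2 — applied couple M₀=3 kN·m at a=24/5 m (b=L-a=16/5):
  M_2 = R_Ax - M_A - M₀  [x>a] with R_A=27/50, M_A=24/25 = (27/50)·(16/3) - (24/25) - 3 = -27/25 kN·m
Superposition: M = Σ M_i = 1919/75 kN·m ≈ 25.586667 kN·m

M(16/3) = 1919/75 kN·m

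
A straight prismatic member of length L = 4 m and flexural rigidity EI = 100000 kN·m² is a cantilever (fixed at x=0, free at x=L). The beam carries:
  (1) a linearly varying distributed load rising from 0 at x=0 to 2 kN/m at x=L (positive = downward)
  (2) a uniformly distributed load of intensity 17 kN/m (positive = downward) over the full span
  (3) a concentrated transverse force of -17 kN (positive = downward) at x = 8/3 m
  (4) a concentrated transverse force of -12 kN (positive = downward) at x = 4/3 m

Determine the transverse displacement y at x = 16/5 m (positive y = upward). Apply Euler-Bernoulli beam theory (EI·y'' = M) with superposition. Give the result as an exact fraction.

Load 1 — triangular load w₀=2 kN/m (0→w₀ over full span):
  y_1 = (w₀Lx³/12-w₀L²x²/6-w₀x⁵/(120L))/EI = (2·4·(16/5)³/12-2·4²·(16/5)²/6-2·(16/5)⁵/(120·4))/100000 = -50048/146484375 m
Load 2 — uniform load w=17 kN/m over full span:
  y_2 = -wx²(x²-4Lx+6L²)/(24EI) = -17·(16/5)²·((16/5)²-4·4·(16/5)+6·4²)/(24·100000) = -23392/5859375 m
Load 3 — point force P=-17 kN at a=8/3 m (b=L-a=4/3):
  y_3 = -Pa²(3x-a)/(6EI)  [x>a] = -(-17)·(8/3)²·(3·(16/5)-(8/3))/(6·100000) = 1768/1265625 m
Load 4 — point force P=-12 kN at a=4/3 m (b=L-a=8/3):
  y_4 = -Pa²(3x-a)/(6EI)  [x>a] = -(-12)·(4/3)²·(3·(16/5)-(4/3))/(6·100000) = 124/421875 m
Superposition: y = Σ y_i = -10453396/3955078125 m ≈ -0.002643 m

y(16/5) = -10453396/3955078125 m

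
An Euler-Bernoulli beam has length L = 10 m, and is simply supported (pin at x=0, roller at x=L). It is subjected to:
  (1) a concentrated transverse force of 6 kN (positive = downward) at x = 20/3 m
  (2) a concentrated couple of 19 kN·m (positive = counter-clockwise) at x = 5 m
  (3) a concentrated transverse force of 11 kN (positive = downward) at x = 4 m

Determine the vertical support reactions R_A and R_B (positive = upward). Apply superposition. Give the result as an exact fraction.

Load 1 — point force P=6 kN at a=20/3 m (b=L-a=10/3):
  R_A = Pb/L = 6·(10/3)/10 = 2 kN
  R_B = Pa/L = 6·(20/3)/10 = 4 kN
Load 2 — applied couple M₀=19 kN·m at a=5 m (b=L-a=5):
  R_A = M₀/L = 19/10 kN
  R_B = -M₀/L = -19/10 kN
Load 3 — point force P=11 kN at a=4 m (b=L-a=6):
  R_A = Pb/L = 11·6/10 = 33/5 kN
  R_B = Pa/L = 11·4/10 = 22/5 kN
Superposition: R_A = 21/2 kN, R_B = 13/2 kN

R_A = 21/2 kN, R_B = 13/2 kN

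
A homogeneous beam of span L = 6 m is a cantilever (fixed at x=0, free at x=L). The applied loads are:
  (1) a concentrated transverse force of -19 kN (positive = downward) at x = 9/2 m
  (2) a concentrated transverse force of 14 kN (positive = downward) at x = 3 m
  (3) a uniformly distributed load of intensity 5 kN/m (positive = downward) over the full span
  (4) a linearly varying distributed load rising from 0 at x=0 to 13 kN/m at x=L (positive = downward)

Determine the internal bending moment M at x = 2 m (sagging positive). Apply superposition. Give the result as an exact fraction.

Load 1 — point force P=-19 kN at a=9/2 m (b=L-a=3/2):
  M_1 = -P(a-x)  [x≤a] = -(-19)·((9/2)-2) = 95/2 kN·m
Load 2 — point force P=14 kN at a=3 m (b=L-a=3):
  M_2 = -P(a-x)  [x≤a] = -14·(3-2) = -14 kN·m
Load 3 — uniform load w=5 kN/m over full span:
  M_3 = -w(L-x)²/2 = -5·(6-2)²/2 = -40 kN·m
Load 4 — triangular load w₀=13 kN/m (0→w₀ over full span):
  M_4 = w₀Lx/2 - w₀L²/3 - w₀x³/(6L) = 13·6·2/2 - 13·6²/3 - 13·2³/(6·6) = -728/9 kN·m
Superposition: M = Σ M_i = -1573/18 kN·m ≈ -87.388889 kN·m

M(2) = -1573/18 kN·m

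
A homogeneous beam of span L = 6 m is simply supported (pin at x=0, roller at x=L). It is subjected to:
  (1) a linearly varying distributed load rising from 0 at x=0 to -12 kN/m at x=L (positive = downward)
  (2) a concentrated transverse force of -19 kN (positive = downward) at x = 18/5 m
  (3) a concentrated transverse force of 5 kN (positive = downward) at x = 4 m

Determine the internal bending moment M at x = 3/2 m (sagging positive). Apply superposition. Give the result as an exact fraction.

M(3/2) = -1031/40 kN·m

Load 1 — triangular load w₀=-12 kN/m (0→w₀ over full span):
  M_1 = w₀Lx/6 - w₀x³/(6L) = (-12)·6·(3/2)/6 - (-12)·(3/2)³/(6·6) = -135/8 kN·m
Load 2 — point force P=-19 kN at a=18/5 m (b=L-a=12/5):
  M_2 = Pbx/L  [x≤a] = (-19)·(12/5)·(3/2)/6 = -57/5 kN·m
Load 3 — point force P=5 kN at a=4 m (b=L-a=2):
  M_3 = Pbx/L  [x≤a] = 5·2·(3/2)/6 = 5/2 kN·m
Superposition: M = Σ M_i = -1031/40 kN·m ≈ -25.775000 kN·m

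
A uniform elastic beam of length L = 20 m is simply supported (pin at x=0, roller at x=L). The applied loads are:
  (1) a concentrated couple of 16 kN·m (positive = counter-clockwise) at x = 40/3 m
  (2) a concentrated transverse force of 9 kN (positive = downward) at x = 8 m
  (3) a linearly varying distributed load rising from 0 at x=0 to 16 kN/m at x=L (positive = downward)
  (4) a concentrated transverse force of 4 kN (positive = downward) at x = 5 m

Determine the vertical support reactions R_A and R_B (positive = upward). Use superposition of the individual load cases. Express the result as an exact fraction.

Load 1 — applied couple M₀=16 kN·m at a=40/3 m (b=L-a=20/3):
  R_A = M₀/L = 16/20 = 4/5 kN
  R_B = -M₀/L = -16/20 = -4/5 kN
Load 2 — point force P=9 kN at a=8 m (b=L-a=12):
  R_A = Pb/L = 9·12/20 = 27/5 kN
  R_B = Pa/L = 9·8/20 = 18/5 kN
Load 3 — triangular load w₀=16 kN/m (0→w₀ over full span):
  R_A = w₀L/6 = 16·20/6 = 160/3 kN
  R_B = w₀L/3 = 16·20/3 = 320/3 kN
Load 4 — point force P=4 kN at a=5 m (b=L-a=15):
  R_A = Pb/L = 4·15/20 = 3 kN
  R_B = Pa/L = 4·5/20 = 1 kN
Superposition: R_A = 938/15 kN, R_B = 1657/15 kN

R_A = 938/15 kN, R_B = 1657/15 kN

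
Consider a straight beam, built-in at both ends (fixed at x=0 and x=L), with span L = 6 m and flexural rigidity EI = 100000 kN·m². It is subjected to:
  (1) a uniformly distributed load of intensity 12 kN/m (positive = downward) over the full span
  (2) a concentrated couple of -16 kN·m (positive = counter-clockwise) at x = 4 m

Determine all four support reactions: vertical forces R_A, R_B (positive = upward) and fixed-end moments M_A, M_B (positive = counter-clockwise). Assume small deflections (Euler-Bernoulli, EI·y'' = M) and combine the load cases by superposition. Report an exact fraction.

Load 1 — uniform load w=12 kN/m over full span:
  R_A = wL/2 = 12·6/2 = 36 kN
  M_A = wL²/12 = 12·6²/12 = 36 kN·m
  R_B = wL/2 = 12·6/2 = 36 kN
  M_B = -wL²/12 = -12·6²/12 = -36 kN·m
Load 2 — applied couple M₀=-16 kN·m at a=4 m (b=L-a=2):
  R_A = 6M₀ab/L³ = 6·(-16)·4·2/6³ = -32/9 kN
  M_A = M₀b(2a-b)/L² = (-16)·2·(2·4-2)/6² = -16/3 kN·m
  R_B = -6M₀ab/L³ = -6·(-16)·4·2/6³ = 32/9 kN
  M_B = M₀a(2b-a)/L² = (-16)·4·(2·2-4)/6² = 0 kN·m
Superposition: R_A = 292/9 kN, M_A = 92/3 kN·m, R_B = 356/9 kN, M_B = -36 kN·m

R_A = 292/9 kN, M_A = 92/3 kN·m, R_B = 356/9 kN, M_B = -36 kN·m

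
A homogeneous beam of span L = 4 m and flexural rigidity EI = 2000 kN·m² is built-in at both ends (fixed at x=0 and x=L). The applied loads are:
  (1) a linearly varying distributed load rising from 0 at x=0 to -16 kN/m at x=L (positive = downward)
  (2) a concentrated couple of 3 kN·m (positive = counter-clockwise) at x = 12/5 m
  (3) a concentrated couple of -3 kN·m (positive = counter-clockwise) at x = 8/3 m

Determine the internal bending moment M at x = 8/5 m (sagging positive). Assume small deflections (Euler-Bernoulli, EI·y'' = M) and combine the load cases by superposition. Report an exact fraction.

M(8/5) = -491/125 kN·m

Load 1 — triangular load w₀=-16 kN/m (0→w₀ over full span):
  M_1 = 3w₀Lx/20 - w₀L²/30 - w₀x³/(6L) = 3·(-16)·4·(8/5)/20 - (-16)·4²/30 - (-16)·(8/5)³/(6·4) = -512/125 kN·m
Load 2 — applied couple M₀=3 kN·m at a=12/5 m (b=L-a=8/5):
  M_2 = R_Ax - M_A  [x≤a] with R_A=27/25, M_A=24/25 = (27/25)·(8/5) - (24/25) = 96/125 kN·m
Load 3 — applied couple M₀=-3 kN·m at a=8/3 m (b=L-a=4/3):
  M_3 = R_Ax - M_A  [x≤a] with R_A=-1, M_A=-1 = (-1)·(8/5) - (-1) = -3/5 kN·m
Superposition: M = Σ M_i = -491/125 kN·m ≈ -3.928000 kN·m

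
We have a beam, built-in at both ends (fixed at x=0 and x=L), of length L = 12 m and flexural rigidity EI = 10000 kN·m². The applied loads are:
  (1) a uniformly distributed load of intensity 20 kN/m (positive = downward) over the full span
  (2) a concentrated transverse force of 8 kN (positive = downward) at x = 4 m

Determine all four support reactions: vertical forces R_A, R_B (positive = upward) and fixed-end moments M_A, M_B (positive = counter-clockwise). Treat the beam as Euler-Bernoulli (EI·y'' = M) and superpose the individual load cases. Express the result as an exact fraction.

R_A = 3400/27 kN, M_A = 2288/9 kN·m, R_B = 3296/27 kN, M_B = -2224/9 kN·m

Load 1 — uniform load w=20 kN/m over full span:
  R_A = wL/2 = 20·12/2 = 120 kN
  M_A = wL²/12 = 20·12²/12 = 240 kN·m
  R_B = wL/2 = 20·12/2 = 120 kN
  M_B = -wL²/12 = -20·12²/12 = -240 kN·m
Load 2 — point force P=8 kN at a=4 m (b=L-a=8):
  R_A = Pb²(3a+b)/L³ = 8·8²·(3·4+8)/12³ = 160/27 kN
  M_A = Pab²/L² = 8·4·8²/12² = 128/9 kN·m
  R_B = Pa²(a+3b)/L³ = 8·4²·(4+3·8)/12³ = 56/27 kN
  M_B = -Pa²b/L² = -8·4²·8/12² = -64/9 kN·m
Superposition: R_A = 3400/27 kN, M_A = 2288/9 kN·m, R_B = 3296/27 kN, M_B = -2224/9 kN·m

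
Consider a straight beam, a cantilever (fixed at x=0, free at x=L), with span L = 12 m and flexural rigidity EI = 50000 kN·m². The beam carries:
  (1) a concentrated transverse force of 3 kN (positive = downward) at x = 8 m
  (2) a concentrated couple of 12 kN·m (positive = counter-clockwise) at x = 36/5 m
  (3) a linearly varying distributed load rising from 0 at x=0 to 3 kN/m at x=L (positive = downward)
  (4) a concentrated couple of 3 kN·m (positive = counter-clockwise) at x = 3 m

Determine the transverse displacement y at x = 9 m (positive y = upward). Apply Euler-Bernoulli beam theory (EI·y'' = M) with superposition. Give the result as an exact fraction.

Load 1 — point force P=3 kN at a=8 m (b=L-a=4):
  y_1 = -Pa²(3x-a)/(6EI)  [x>a] = -3·8²·(3·9-8)/(6·50000) = -38/3125 m
Load 2 — applied couple M₀=12 kN·m at a=36/5 m (b=L-a=24/5):
  y_2 = M₀a(2x-a)/(2EI)  [x>a] = 12·(36/5)·(2·9-(36/5))/(2·50000) = 729/78125 m
Load 3 — triangular load w₀=3 kN/m (0→w₀ over full span):
  y_3 = (w₀Lx³/12-w₀L²x²/6-w₀x⁵/(120L))/EI = (3·12·9³/12-3·12²·9²/6-3·9⁵/(120·12))/50000 = -602883/8000000 m
Load 4 — applied couple M₀=3 kN·m at a=3 m (b=L-a=9):
  y_4 = M₀a(2x-a)/(2EI)  [x>a] = 3·3·(2·9-3)/(2·50000) = 27/20000 m
Superposition: y = Σ y_i = -3073567/40000000 m ≈ -0.076839 m

y(9) = -3073567/40000000 m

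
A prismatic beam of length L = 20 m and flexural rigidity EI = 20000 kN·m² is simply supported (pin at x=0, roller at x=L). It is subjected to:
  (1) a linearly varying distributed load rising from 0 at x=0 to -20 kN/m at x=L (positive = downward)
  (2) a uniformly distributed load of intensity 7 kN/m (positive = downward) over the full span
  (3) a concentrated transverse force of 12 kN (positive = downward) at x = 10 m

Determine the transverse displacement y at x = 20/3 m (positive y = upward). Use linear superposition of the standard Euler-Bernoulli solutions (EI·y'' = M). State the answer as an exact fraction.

Load 1 — triangular load w₀=-20 kN/m (0→w₀ over full span):
  y_1 = -w₀x(7L⁴-10L²x²+3x⁴)/(360LEI) = -(-20)·(20/3)·(7·20⁴-10·20²·(20/3)²+3·(20/3)⁴)/(360·20·20000) = 640/729 m
Load 2 — uniform load w=7 kN/m over full span:
  y_2 = -wx(L³-2Lx²+x³)/(24EI) = -7·(20/3)·(20³-2·20·(20/3)²+(20/3)³)/(24·20000) = -154/243 m
Load 3 — point force P=12 kN at a=10 m (b=L-a=10):
  y_3 = -Pbx(L²-b²-x²)/(6LEI)  [x≤a] = -12·10·(20/3)·(20²-10²-(20/3)²)/(6·20·20000) = -23/270 m
Superposition: y = Σ y_i = 1159/7290 m ≈ 0.158985 m

y(20/3) = 1159/7290 m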